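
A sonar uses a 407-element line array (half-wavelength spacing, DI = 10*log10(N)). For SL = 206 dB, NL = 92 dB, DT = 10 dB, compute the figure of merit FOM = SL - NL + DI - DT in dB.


130.1 dB


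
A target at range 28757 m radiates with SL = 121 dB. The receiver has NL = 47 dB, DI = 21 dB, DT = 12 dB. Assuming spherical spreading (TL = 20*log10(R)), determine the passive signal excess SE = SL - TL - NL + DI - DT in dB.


Step 1: TL = 20*log10(28757) = 89.17 dB
Step 2: SE = 121 - 89.17 - 47 + 21 - 12 = -6.17

-6.17 dB


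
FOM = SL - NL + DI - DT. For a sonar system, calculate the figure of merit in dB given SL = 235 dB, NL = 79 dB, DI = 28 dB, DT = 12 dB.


FOM = SL - NL + DI - DT = 235 - 79 + 28 - 12 = 172

172 dB


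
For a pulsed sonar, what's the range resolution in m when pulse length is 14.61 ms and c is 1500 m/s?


dR = c*tau/2 = 1500 * 14.61e-3 / 2 = 10.9575

10.9575 m


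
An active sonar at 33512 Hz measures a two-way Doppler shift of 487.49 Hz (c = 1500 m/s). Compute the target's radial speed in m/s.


From fd = 2*f*v/c, v = c*fd/(2*f) = 1500 * 487.49 / (2*33512) = 10.91

10.91 m/s


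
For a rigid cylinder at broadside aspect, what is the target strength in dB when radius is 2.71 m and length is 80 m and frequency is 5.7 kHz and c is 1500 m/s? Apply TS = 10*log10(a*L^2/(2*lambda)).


45.18 dB


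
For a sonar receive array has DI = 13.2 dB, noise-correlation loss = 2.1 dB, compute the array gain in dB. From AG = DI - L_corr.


AG = DI - L_corr = 13.2 - 2.1 = 11.1

11.1 dB


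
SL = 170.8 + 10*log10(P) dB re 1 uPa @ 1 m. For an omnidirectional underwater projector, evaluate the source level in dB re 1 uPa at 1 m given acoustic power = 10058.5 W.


SL = 170.8 + 10*log10(10058.5) = 170.8 + 40.03 = 210.83

210.83 dB


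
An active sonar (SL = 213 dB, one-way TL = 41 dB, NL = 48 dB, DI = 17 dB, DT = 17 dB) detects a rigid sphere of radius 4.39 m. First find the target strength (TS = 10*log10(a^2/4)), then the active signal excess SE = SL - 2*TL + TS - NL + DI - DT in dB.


Step 1: TS = 10*log10(4.39^2/4) = 6.83 dB
Step 2: SE = SL - 2*TL + TS - NL + DI - DT = 213 - 2*41 + (6.83) - 48 + 17 - 17 = 89.83

89.83 dB


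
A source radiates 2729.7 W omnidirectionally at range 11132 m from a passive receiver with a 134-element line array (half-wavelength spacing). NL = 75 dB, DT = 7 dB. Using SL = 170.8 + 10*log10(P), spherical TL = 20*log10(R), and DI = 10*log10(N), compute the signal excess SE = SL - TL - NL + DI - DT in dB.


Step 1: SL = 170.8 + 10*log10(2729.7) = 205.16 dB
Step 2: TL = 20*log10(11132) = 80.93 dB
Step 3: DI = 10*log10(134) = 21.27 dB
Step 4: SE = SL - TL - NL + DI - DT = 205.16 - 80.93 - 75 + 21.27 - 7 = 63.5

63.5 dB


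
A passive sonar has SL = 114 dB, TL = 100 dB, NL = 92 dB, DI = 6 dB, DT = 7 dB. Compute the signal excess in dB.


SE = SL - TL - NL + DI - DT = 114 - 100 - 92 + 6 - 7 = -79

-79 dB


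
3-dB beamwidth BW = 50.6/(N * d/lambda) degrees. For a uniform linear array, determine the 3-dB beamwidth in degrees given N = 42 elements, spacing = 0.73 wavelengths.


BW = 50.6 / (42 * 0.73) = 50.6 / 30.66 = 1.65

1.65 deg


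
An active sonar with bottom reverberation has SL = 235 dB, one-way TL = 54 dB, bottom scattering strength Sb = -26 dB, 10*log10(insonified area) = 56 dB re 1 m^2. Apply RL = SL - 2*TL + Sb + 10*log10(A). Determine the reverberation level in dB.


RL = SL - 2*TL + Sb + 10*log10(A) = 235 - 2*54 + (-26) + 56 = 157

157 dB


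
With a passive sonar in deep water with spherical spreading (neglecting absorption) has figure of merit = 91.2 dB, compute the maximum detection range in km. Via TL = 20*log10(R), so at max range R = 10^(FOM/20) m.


At max range FOM = TL, so 20*log10(R) = 91.2
R = 10^(91.2/20) = 36307.81 m = 36.31 km

36.31 km


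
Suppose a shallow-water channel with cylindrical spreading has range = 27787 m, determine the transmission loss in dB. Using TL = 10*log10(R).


TL = 10*log10(27787) = 44.44

44.44 dB


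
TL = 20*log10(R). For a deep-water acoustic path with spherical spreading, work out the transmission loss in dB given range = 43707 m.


TL = 20*log10(43707) = 92.81

92.81 dB


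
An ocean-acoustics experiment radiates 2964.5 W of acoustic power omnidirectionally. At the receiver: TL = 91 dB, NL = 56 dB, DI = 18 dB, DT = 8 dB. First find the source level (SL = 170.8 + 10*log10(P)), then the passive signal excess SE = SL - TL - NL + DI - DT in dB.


Step 1: SL = 170.8 + 10*log10(2964.5) = 205.52 dB
Step 2: SE = SL - TL - NL + DI - DT = 205.52 - 91 - 56 + 18 - 8 = 68.52

68.52 dB


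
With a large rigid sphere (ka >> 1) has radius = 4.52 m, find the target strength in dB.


7.08 dB


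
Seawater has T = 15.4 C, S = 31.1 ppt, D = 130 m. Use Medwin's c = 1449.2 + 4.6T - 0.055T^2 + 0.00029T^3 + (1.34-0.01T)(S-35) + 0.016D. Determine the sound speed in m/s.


c = 1449.2 + 4.6*15.4 - 0.055*15.4^2 + 0.00029*15.4^3 + (1.34 - 0.01*15.4)*(31.1 - 35) + 0.016*130 = 1505.51

1505.51 m/s


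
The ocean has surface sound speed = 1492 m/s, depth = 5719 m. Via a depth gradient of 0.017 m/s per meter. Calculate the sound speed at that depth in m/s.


1589.223 m/s


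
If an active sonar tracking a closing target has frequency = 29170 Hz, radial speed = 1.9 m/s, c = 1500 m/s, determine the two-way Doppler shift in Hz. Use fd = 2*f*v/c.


fd = 2*f*v/c = 2 * 29170 * 1.9 / 1500 = 73.9

73.9 Hz


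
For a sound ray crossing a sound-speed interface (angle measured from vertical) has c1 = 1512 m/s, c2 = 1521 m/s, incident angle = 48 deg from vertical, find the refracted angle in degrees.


sin(theta2) = (c2/c1)*sin(theta1) = (1521/1512)*sin(48 deg) = 0.74757
theta2 = arcsin(0.74757) = 48.38

48.38 deg


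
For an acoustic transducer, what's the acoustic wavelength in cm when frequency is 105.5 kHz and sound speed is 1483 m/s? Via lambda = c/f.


lambda = c/f = 1483 / 105500 = 0.0141 m = 1.41 cm

1.41 cm


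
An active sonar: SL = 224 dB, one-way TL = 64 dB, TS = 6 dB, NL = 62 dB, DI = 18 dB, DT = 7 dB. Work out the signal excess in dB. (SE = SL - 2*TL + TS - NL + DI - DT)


51 dB


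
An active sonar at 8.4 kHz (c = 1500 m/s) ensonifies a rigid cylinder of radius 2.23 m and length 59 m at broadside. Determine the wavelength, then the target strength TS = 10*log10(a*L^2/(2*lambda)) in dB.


Step 1: lambda = c/f = 1500/8400 = 0.17857 m
Step 2: TS = 10*log10(a*L^2/(2*lambda)) = 10*log10(2.23*59^2/(2*0.17857)) = 43.37

43.37 dB


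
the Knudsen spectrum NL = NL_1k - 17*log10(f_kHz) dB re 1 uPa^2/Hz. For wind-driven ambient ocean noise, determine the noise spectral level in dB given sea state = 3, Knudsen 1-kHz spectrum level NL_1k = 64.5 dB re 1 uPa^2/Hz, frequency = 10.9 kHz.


NL = NL_1k - 17*log10(f_kHz) = 64.5 - 17*log10(10.9) = 64.5 - (17.64) = 46.86

46.86 dB


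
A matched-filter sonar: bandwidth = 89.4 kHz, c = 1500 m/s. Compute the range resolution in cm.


0.84 cm


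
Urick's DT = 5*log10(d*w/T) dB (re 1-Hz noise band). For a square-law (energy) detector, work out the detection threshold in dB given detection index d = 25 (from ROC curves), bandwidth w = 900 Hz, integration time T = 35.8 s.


DT = 5*log10(d*w/T) = 5*log10(25 * 900 / 35.8) = 5*log10(628.49) = 13.99

13.99 dB


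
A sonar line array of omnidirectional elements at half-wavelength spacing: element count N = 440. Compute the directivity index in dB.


26.43 dB


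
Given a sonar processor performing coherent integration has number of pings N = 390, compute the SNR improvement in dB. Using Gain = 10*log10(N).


Gain = 10*log10(390) = 25.91

25.91 dB


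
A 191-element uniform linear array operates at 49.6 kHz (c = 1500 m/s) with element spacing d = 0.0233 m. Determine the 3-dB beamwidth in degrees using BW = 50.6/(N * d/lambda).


Step 1: lambda = 1500/49600 = 0.03024 m
Step 2: d/lambda = 0.0233/0.03024 = 0.7705
Step 3: BW = 50.6/(N * d/lambda) = 50.6/(191 * 0.7705) = 0.34

0.34 deg


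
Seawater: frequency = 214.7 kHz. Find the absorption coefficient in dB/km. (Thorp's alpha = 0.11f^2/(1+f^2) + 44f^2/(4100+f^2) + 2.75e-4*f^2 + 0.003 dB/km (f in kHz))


53.196 dB/km


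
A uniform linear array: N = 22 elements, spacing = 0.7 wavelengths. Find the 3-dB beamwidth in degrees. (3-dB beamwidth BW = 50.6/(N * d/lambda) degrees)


BW = 50.6 / (22 * 0.7) = 50.6 / 15.4 = 3.29

3.29 deg


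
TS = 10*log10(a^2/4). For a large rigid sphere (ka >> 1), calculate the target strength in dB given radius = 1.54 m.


-2.27 dB


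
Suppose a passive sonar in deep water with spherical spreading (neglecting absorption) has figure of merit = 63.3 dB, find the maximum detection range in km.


1.46 km


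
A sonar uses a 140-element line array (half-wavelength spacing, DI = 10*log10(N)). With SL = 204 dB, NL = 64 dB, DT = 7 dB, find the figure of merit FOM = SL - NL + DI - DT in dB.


154.46 dB


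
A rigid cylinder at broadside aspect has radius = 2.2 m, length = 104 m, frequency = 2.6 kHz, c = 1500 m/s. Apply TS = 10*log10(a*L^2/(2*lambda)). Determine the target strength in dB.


lambda = 1500/2600 = 0.57692 m
TS = 10*log10(2.2*104^2/(2*0.57692)) = 43.14

43.14 dB


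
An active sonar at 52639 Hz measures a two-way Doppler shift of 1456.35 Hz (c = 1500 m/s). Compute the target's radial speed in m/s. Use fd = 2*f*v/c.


From fd = 2*f*v/c, v = c*fd/(2*f) = 1500 * 1456.35 / (2*52639) = 20.75

20.75 m/s


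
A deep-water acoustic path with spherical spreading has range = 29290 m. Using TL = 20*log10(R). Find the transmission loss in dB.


TL = 20*log10(29290) = 89.33

89.33 dB


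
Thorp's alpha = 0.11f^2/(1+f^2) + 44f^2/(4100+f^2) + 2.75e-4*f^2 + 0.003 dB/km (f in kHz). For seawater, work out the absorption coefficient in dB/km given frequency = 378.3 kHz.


82.243 dB/km


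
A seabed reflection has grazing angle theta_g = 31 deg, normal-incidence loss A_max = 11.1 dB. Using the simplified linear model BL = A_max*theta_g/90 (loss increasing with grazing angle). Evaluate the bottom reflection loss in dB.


BL = A_max * theta_g / 90 = 11.1 * 31 / 90 = 3.82

3.82 dB


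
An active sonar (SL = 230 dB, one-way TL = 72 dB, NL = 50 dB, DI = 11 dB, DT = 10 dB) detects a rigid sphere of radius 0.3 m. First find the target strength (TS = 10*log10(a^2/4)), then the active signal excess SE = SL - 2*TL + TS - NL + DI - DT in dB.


Step 1: TS = 10*log10(0.3^2/4) = -16.48 dB
Step 2: SE = SL - 2*TL + TS - NL + DI - DT = 230 - 2*72 + (-16.48) - 50 + 11 - 10 = 20.52

20.52 dB


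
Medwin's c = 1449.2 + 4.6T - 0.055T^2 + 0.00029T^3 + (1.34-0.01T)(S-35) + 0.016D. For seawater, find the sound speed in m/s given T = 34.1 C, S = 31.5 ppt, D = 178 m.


c = 1449.2 + 4.6*34.1 - 0.055*34.1^2 + 0.00029*34.1^3 + (1.34 - 0.01*34.1)*(31.5 - 35) + 0.016*178 = 1552.96

1552.96 m/s


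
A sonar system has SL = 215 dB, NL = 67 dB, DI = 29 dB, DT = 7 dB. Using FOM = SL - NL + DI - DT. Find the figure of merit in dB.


FOM = SL - NL + DI - DT = 215 - 67 + 29 - 7 = 170

170 dB


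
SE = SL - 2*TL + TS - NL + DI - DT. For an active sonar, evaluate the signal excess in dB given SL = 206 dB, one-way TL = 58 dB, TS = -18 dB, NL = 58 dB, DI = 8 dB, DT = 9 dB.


SE = SL - 2*TL + TS - NL + DI - DT = 206 - 2*58 + (-18) - 58 + 8 - 9 = 13

13 dB


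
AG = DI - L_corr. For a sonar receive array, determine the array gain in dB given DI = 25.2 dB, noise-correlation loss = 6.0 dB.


19.2 dB


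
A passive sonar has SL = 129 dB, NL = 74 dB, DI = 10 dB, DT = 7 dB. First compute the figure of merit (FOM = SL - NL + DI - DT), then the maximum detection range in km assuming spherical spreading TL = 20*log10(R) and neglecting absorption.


Step 1: FOM = SL - NL + DI - DT = 129 - 74 + 10 - 7 = 58 dB
Step 2: at max range FOM = TL = 20*log10(R), so R = 10^(58/20) = 794.33 m = 0.79 km

0.79 km


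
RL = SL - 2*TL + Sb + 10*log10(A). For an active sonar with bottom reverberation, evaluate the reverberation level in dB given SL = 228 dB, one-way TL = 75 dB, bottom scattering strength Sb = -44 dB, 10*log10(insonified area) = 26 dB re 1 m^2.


RL = SL - 2*TL + Sb + 10*log10(A) = 228 - 2*75 + (-44) + 26 = 60

60 dB


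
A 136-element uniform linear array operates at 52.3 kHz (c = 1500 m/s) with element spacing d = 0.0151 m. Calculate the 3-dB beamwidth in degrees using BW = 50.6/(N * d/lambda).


0.71 deg


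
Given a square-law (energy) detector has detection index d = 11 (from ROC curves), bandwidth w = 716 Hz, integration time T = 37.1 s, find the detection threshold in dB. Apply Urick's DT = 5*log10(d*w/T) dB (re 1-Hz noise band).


DT = 5*log10(d*w/T) = 5*log10(11 * 716 / 37.1) = 5*log10(212.29) = 11.63

11.63 dB


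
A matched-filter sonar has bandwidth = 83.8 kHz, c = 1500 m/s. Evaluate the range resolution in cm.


dR = c/(2*BW) = 1500 / (2 * 83.8e3) = 0.0089 m = 0.89 cm

0.89 cm


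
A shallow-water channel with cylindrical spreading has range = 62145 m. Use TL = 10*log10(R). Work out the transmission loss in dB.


TL = 10*log10(62145) = 47.93

47.93 dB


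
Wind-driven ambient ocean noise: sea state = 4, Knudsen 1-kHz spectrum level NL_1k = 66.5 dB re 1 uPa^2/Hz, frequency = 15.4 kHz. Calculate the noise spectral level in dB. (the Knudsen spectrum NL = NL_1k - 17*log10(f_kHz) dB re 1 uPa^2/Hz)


NL = NL_1k - 17*log10(f_kHz) = 66.5 - 17*log10(15.4) = 66.5 - (20.19) = 46.31

46.31 dB


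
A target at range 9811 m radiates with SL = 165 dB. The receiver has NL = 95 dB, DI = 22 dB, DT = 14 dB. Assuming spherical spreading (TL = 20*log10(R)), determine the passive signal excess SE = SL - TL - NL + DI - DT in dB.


-1.83 dB


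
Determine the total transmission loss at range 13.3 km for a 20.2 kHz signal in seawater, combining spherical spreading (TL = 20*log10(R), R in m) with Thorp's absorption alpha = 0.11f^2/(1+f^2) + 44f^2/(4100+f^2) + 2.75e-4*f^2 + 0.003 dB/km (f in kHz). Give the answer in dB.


138.44 dB


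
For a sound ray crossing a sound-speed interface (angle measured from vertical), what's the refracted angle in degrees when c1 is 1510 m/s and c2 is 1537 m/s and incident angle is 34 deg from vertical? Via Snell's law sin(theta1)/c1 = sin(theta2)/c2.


34.69 deg


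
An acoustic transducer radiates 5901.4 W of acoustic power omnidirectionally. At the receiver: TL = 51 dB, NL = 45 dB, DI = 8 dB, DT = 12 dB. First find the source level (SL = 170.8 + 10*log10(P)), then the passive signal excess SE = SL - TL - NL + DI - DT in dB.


Step 1: SL = 170.8 + 10*log10(5901.4) = 208.51 dB
Step 2: SE = SL - TL - NL + DI - DT = 208.51 - 51 - 45 + 8 - 12 = 108.51

108.51 dB


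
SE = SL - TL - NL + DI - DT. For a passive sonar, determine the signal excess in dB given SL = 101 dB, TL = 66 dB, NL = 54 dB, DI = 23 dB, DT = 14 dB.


-10 dB


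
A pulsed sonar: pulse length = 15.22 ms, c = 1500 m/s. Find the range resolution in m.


11.415 m


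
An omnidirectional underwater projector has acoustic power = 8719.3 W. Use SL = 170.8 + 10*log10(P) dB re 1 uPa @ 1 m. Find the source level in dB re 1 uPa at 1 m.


SL = 170.8 + 10*log10(8719.3) = 170.8 + 39.4 = 210.2

210.2 dB


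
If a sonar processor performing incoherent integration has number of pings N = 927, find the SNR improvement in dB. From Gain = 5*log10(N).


14.84 dB


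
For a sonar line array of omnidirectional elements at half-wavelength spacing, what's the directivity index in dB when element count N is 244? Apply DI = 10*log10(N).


23.87 dB


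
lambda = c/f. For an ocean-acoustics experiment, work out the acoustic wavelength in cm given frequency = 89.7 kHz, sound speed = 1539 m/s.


1.72 cm


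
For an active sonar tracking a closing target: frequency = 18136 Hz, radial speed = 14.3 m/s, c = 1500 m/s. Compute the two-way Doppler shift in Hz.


fd = 2*f*v/c = 2 * 18136 * 14.3 / 1500 = 345.79

345.79 Hz


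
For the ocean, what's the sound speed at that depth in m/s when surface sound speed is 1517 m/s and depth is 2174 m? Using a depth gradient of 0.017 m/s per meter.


c = 1517 + 0.017 * 2174 = 1553.958

1553.958 m/s


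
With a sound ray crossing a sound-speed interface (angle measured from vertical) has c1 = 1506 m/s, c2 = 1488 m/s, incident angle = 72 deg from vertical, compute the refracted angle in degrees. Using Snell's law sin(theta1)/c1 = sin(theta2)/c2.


sin(theta2) = (c2/c1)*sin(theta1) = (1488/1506)*sin(72 deg) = 0.93969
theta2 = arcsin(0.93969) = 70.0

70.0 deg


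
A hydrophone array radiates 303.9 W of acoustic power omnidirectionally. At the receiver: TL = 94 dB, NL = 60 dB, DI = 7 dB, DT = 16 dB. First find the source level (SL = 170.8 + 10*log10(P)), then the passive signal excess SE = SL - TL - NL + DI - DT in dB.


Step 1: SL = 170.8 + 10*log10(303.9) = 195.63 dB
Step 2: SE = SL - TL - NL + DI - DT = 195.63 - 94 - 60 + 7 - 16 = 32.63

32.63 dB


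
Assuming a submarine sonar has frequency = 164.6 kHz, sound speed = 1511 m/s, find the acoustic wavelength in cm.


lambda = c/f = 1511 / 164600 = 0.0092 m = 0.92 cm

0.92 cm


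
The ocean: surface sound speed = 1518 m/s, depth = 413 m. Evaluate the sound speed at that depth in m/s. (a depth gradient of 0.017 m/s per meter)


c = 1518 + 0.017 * 413 = 1525.021

1525.021 m/s


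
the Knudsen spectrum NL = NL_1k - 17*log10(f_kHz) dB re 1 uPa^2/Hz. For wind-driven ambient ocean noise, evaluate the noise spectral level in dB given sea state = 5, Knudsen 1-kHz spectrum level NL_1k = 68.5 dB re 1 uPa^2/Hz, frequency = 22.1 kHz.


45.65 dB


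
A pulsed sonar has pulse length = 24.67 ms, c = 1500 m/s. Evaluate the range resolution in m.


dR = c*tau/2 = 1500 * 24.67e-3 / 2 = 18.5025

18.5025 m


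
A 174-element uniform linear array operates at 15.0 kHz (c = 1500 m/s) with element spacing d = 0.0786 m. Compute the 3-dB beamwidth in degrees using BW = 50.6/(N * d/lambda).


Step 1: lambda = 1500/15000 = 0.1 m
Step 2: d/lambda = 0.0786/0.1 = 0.786
Step 3: BW = 50.6/(N * d/lambda) = 50.6/(174 * 0.786) = 0.37

0.37 deg


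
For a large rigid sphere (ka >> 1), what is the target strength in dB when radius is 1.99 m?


TS = 10*log10(1.99^2 / 4) = 10*log10(0.990025) = -0.04

-0.04 dB


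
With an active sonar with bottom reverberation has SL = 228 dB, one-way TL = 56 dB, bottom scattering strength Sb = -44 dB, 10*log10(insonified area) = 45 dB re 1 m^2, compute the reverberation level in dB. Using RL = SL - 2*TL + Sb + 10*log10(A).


117 dB


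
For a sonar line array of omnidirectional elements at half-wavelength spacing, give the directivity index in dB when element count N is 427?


DI = 10*log10(427) = 26.3

26.3 dB


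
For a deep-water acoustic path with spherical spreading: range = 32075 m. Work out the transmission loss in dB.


90.12 dB


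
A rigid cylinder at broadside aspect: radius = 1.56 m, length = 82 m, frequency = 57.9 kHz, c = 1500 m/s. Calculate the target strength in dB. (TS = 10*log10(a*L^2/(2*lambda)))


53.06 dB


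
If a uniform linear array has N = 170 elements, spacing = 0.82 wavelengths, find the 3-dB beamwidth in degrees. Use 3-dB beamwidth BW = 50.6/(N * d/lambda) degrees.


0.36 deg


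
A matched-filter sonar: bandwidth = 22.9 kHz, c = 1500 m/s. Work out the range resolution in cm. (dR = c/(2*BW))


3.28 cm


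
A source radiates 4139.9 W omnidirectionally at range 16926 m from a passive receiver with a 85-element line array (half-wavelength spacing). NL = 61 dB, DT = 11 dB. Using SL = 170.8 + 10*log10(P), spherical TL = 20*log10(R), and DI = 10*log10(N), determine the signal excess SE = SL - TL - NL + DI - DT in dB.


Step 1: SL = 170.8 + 10*log10(4139.9) = 206.97 dB
Step 2: TL = 20*log10(16926) = 84.57 dB
Step 3: DI = 10*log10(85) = 19.29 dB
Step 4: SE = SL - TL - NL + DI - DT = 206.97 - 84.57 - 61 + 19.29 - 11 = 69.69

69.69 dB


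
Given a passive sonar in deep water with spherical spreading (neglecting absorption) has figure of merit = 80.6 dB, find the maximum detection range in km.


At max range FOM = TL, so 20*log10(R) = 80.6
R = 10^(80.6/20) = 10715.19 m = 10.72 km

10.72 km


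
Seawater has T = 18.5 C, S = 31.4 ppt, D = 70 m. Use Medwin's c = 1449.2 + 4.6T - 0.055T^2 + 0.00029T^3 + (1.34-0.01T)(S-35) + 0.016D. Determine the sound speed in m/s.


c = 1449.2 + 4.6*18.5 - 0.055*18.5^2 + 0.00029*18.5^3 + (1.34 - 0.01*18.5)*(31.4 - 35) + 0.016*70 = 1514.27

1514.27 m/s


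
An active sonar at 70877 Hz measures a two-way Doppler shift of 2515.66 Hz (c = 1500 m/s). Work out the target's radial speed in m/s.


From fd = 2*f*v/c, v = c*fd/(2*f) = 1500 * 2515.66 / (2*70877) = 26.62

26.62 m/s


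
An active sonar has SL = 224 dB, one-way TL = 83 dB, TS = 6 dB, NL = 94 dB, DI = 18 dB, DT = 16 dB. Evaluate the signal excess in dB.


SE = SL - 2*TL + TS - NL + DI - DT = 224 - 2*83 + (6) - 94 + 18 - 16 = -28

-28 dB


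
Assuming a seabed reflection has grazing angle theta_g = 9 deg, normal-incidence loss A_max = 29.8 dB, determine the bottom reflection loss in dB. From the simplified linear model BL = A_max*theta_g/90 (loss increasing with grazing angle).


BL = A_max * theta_g / 90 = 29.8 * 9 / 90 = 2.98

2.98 dB


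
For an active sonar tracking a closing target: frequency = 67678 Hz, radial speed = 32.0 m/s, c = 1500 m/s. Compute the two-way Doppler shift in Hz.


fd = 2*f*v/c = 2 * 67678 * 32.0 / 1500 = 2887.59

2887.59 Hz


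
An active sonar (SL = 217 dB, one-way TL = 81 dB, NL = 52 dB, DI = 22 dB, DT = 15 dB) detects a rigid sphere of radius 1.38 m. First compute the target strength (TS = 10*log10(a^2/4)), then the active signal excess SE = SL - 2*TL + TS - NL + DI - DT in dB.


Step 1: TS = 10*log10(1.38^2/4) = -3.22 dB
Step 2: SE = SL - 2*TL + TS - NL + DI - DT = 217 - 2*81 + (-3.22) - 52 + 22 - 15 = 6.78

6.78 dB


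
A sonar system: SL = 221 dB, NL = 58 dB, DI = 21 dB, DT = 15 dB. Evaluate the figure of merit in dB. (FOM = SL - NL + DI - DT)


FOM = SL - NL + DI - DT = 221 - 58 + 21 - 15 = 169

169 dB


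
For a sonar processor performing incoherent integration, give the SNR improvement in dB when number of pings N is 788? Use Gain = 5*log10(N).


Gain = 5*log10(788) = 14.48

14.48 dB


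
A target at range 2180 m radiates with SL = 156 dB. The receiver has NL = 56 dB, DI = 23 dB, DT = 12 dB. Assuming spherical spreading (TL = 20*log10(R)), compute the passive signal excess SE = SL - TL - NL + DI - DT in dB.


Step 1: TL = 20*log10(2180) = 66.77 dB
Step 2: SE = 156 - 66.77 - 56 + 23 - 12 = 44.23

44.23 dB


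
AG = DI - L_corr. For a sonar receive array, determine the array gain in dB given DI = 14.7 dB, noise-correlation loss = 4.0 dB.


AG = DI - L_corr = 14.7 - 4.0 = 10.7

10.7 dB


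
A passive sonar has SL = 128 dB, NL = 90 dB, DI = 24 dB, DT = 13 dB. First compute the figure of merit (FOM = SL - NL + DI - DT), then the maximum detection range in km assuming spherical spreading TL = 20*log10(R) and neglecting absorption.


Step 1: FOM = SL - NL + DI - DT = 128 - 90 + 24 - 13 = 49 dB
Step 2: at max range FOM = TL = 20*log10(R), so R = 10^(49/20) = 281.84 m = 0.28 km

0.28 km


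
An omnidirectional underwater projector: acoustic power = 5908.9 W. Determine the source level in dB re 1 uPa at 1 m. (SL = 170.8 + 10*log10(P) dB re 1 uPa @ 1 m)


SL = 170.8 + 10*log10(5908.9) = 170.8 + 37.72 = 208.52

208.52 dB


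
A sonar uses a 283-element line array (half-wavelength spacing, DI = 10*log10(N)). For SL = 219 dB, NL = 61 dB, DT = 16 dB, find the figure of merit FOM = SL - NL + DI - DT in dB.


166.52 dB


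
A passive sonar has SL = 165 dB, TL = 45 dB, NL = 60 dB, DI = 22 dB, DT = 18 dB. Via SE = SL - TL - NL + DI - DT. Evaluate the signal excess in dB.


SE = SL - TL - NL + DI - DT = 165 - 45 - 60 + 22 - 18 = 64

64 dB


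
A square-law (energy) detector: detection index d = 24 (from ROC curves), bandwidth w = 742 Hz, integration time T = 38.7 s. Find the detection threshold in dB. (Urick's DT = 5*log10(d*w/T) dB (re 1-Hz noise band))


DT = 5*log10(d*w/T) = 5*log10(24 * 742 / 38.7) = 5*log10(460.16) = 13.31

13.31 dB


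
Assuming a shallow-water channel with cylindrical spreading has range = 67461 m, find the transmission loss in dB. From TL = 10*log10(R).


48.29 dB


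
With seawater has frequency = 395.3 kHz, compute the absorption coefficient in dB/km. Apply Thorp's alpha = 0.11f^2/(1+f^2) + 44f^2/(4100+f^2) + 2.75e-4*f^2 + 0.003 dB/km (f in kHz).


85.96 dB/km


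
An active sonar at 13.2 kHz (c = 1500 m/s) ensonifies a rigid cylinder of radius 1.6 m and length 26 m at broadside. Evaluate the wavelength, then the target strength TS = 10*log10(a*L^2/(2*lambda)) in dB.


Step 1: lambda = c/f = 1500/13200 = 0.11364 m
Step 2: TS = 10*log10(a*L^2/(2*lambda)) = 10*log10(1.6*26^2/(2*0.11364)) = 36.78

36.78 dB


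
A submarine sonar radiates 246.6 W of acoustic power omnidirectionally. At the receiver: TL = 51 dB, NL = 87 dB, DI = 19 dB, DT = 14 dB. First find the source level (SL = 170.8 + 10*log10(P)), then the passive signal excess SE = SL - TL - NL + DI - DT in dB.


Step 1: SL = 170.8 + 10*log10(246.6) = 194.72 dB
Step 2: SE = SL - TL - NL + DI - DT = 194.72 - 51 - 87 + 19 - 14 = 61.72

61.72 dB


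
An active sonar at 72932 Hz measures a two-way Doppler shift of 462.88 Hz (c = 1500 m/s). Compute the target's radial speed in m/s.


From fd = 2*f*v/c, v = c*fd/(2*f) = 1500 * 462.88 / (2*72932) = 4.76

4.76 m/s


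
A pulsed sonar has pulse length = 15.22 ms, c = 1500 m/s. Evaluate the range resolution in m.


11.415 m


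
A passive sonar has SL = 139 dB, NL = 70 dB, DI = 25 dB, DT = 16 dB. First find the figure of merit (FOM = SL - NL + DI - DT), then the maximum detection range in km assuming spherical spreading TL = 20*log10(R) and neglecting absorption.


Step 1: FOM = SL - NL + DI - DT = 139 - 70 + 25 - 16 = 78 dB
Step 2: at max range FOM = TL = 20*log10(R), so R = 10^(78/20) = 7943.28 m = 7.94 km

7.94 km


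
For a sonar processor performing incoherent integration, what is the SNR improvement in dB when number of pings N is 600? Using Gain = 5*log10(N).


Gain = 5*log10(600) = 13.89

13.89 dB


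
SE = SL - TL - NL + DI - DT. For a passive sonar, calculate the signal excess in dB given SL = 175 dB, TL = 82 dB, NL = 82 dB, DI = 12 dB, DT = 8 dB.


SE = SL - TL - NL + DI - DT = 175 - 82 - 82 + 12 - 8 = 15

15 dB


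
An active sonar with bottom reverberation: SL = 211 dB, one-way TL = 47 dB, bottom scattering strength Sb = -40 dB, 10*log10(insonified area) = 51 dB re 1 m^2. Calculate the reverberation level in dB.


RL = SL - 2*TL + Sb + 10*log10(A) = 211 - 2*47 + (-40) + 51 = 128

128 dB


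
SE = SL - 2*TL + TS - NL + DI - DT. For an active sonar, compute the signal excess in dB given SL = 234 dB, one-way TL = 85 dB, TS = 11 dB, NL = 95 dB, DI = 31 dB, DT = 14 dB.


SE = SL - 2*TL + TS - NL + DI - DT = 234 - 2*85 + (11) - 95 + 31 - 14 = -3

-3 dB


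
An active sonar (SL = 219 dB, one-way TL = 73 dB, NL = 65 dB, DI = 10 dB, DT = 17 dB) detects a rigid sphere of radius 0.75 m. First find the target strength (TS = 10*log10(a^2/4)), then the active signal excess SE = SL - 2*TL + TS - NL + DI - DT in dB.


Step 1: TS = 10*log10(0.75^2/4) = -8.52 dB
Step 2: SE = SL - 2*TL + TS - NL + DI - DT = 219 - 2*73 + (-8.52) - 65 + 10 - 17 = -7.52

-7.52 dB


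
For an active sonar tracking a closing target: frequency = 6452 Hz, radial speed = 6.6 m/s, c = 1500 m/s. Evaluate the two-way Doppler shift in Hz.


56.78 Hz


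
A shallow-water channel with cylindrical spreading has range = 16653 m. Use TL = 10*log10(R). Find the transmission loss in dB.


TL = 10*log10(16653) = 42.21

42.21 dB


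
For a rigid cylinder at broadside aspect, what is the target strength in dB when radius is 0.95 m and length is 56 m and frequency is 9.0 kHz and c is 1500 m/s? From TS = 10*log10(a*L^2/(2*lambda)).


39.51 dB


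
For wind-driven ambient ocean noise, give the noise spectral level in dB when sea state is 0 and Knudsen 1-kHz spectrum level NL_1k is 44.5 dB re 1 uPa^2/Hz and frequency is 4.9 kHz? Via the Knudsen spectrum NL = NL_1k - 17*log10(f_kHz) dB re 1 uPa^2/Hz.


NL = NL_1k - 17*log10(f_kHz) = 44.5 - 17*log10(4.9) = 44.5 - (11.73) = 32.77

32.77 dB


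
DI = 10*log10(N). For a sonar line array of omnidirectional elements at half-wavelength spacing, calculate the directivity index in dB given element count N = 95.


DI = 10*log10(95) = 19.78

19.78 dB


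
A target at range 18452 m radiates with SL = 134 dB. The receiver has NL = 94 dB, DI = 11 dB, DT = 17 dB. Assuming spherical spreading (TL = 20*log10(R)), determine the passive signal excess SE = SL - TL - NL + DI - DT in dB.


Step 1: TL = 20*log10(18452) = 85.32 dB
Step 2: SE = 134 - 85.32 - 94 + 11 - 17 = -51.32

-51.32 dB


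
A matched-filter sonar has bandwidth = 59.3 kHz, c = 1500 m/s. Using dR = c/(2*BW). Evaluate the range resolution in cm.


1.26 cm


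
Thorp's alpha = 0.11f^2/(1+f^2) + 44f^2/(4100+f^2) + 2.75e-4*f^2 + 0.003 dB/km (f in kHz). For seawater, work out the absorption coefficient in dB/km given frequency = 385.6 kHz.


f^2 = 148687.36
alpha = 0.11*148687.36/(1+148687.36) + 44*148687.36/(4100+148687.36) + 2.75e-4*148687.36 + 0.003 = 83.821

83.821 dB/km


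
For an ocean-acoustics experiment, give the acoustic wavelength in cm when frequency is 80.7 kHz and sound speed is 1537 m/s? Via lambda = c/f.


1.9 cm


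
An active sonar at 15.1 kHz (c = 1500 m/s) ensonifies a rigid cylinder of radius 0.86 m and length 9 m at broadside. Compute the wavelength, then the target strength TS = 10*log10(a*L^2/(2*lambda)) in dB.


Step 1: lambda = c/f = 1500/15100 = 0.09934 m
Step 2: TS = 10*log10(a*L^2/(2*lambda)) = 10*log10(0.86*9^2/(2*0.09934)) = 25.45

25.45 dB


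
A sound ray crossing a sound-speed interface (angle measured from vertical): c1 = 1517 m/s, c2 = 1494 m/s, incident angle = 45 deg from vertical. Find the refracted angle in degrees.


44.14 deg


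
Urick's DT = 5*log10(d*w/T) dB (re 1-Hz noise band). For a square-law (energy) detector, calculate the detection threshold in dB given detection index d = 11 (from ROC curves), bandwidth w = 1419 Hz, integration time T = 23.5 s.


DT = 5*log10(d*w/T) = 5*log10(11 * 1419 / 23.5) = 5*log10(664.21) = 14.11

14.11 dB


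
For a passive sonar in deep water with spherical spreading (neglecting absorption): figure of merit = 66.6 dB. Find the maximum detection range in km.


2.14 km


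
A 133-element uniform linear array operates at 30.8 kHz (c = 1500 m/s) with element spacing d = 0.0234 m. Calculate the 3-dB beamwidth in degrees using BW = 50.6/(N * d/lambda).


Step 1: lambda = 1500/30800 = 0.0487 m
Step 2: d/lambda = 0.0234/0.0487 = 0.4805
Step 3: BW = 50.6/(N * d/lambda) = 50.6/(133 * 0.4805) = 0.79

0.79 deg


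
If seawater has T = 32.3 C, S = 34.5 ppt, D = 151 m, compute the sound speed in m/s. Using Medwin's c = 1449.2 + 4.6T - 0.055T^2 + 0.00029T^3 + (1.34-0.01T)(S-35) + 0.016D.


c = 1449.2 + 4.6*32.3 - 0.055*32.3^2 + 0.00029*32.3^3 + (1.34 - 0.01*32.3)*(34.5 - 35) + 0.016*151 = 1552.08

1552.08 m/s


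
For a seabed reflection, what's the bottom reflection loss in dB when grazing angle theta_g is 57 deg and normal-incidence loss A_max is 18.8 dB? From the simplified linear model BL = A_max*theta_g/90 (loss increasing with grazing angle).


BL = A_max * theta_g / 90 = 18.8 * 57 / 90 = 11.91

11.91 dB


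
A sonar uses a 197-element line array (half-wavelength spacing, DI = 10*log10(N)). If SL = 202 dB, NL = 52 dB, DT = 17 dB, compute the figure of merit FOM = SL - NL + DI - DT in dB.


Step 1: DI = 10*log10(197) = 22.94 dB
Step 2: FOM = SL - NL + DI - DT = 202 - 52 + 22.94 - 17 = 155.94

155.94 dB


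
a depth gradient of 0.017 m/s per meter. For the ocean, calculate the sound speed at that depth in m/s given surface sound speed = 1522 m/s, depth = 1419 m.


1546.123 m/s


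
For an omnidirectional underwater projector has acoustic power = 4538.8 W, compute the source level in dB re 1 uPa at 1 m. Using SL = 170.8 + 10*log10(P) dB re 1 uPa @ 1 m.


SL = 170.8 + 10*log10(4538.8) = 170.8 + 36.57 = 207.37

207.37 dB


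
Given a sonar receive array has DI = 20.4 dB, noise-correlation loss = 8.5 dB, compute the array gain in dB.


11.9 dB


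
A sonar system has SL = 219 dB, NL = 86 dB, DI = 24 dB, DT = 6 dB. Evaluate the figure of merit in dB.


FOM = SL - NL + DI - DT = 219 - 86 + 24 - 6 = 151

151 dB


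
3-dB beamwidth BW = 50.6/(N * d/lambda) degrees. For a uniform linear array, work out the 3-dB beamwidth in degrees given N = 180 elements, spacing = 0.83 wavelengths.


0.34 deg


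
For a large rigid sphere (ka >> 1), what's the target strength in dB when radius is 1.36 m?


TS = 10*log10(1.36^2 / 4) = 10*log10(0.4624) = -3.35

-3.35 dB


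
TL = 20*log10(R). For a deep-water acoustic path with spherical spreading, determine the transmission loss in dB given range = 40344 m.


TL = 20*log10(40344) = 92.12

92.12 dB


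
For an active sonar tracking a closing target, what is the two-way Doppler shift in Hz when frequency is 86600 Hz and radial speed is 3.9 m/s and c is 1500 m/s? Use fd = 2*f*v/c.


fd = 2*f*v/c = 2 * 86600 * 3.9 / 1500 = 450.32

450.32 Hz


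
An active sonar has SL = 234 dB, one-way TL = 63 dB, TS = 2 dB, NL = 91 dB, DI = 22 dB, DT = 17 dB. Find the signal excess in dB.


24 dB


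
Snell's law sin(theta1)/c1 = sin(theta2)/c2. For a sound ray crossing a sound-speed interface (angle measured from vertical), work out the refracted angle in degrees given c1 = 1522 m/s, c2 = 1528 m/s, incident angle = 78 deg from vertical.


sin(theta2) = (c2/c1)*sin(theta1) = (1528/1522)*sin(78 deg) = 0.982
theta2 = arcsin(0.982) = 79.11

79.11 deg


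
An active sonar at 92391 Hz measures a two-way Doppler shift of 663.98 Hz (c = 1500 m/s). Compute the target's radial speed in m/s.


From fd = 2*f*v/c, v = c*fd/(2*f) = 1500 * 663.98 / (2*92391) = 5.39

5.39 m/s


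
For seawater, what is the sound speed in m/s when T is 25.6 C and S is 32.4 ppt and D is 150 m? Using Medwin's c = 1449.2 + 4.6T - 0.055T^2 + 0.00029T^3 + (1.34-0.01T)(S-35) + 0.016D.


1535.36 m/s


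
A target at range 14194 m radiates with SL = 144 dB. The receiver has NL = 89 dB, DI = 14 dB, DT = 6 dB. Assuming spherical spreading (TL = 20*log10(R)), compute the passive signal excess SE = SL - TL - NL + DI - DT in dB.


-20.04 dB


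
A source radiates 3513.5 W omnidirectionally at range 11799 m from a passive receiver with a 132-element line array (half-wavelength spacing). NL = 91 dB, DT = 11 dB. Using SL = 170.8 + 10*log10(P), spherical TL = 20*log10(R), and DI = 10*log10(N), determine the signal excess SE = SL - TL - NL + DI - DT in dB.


Step 1: SL = 170.8 + 10*log10(3513.5) = 206.26 dB
Step 2: TL = 20*log10(11799) = 81.44 dB
Step 3: DI = 10*log10(132) = 21.21 dB
Step 4: SE = SL - TL - NL + DI - DT = 206.26 - 81.44 - 91 + 21.21 - 11 = 44.03

44.03 dB


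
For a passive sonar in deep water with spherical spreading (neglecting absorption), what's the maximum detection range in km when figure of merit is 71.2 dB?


At max range FOM = TL, so 20*log10(R) = 71.2
R = 10^(71.2/20) = 3630.78 m = 3.63 km

3.63 km


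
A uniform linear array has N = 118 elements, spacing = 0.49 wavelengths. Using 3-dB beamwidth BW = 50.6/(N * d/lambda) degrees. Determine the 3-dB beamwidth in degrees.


BW = 50.6 / (118 * 0.49) = 50.6 / 57.82 = 0.88

0.88 deg


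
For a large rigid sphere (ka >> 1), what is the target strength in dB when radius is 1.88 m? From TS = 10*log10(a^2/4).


-0.54 dB


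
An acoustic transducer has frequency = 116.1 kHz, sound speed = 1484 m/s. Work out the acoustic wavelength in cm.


lambda = c/f = 1484 / 116100 = 0.0128 m = 1.28 cm

1.28 cm


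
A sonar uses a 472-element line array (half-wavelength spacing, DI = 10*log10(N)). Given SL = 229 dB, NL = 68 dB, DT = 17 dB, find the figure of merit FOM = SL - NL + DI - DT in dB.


Step 1: DI = 10*log10(472) = 26.74 dB
Step 2: FOM = SL - NL + DI - DT = 229 - 68 + 26.74 - 17 = 170.74

170.74 dB


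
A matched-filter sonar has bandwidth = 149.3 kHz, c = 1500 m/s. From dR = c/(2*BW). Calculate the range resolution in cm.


dR = c/(2*BW) = 1500 / (2 * 149.3e3) = 0.005 m = 0.5 cm

0.5 cm


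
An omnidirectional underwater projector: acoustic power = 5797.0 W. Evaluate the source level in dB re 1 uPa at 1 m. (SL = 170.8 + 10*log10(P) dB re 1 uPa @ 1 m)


208.43 dB


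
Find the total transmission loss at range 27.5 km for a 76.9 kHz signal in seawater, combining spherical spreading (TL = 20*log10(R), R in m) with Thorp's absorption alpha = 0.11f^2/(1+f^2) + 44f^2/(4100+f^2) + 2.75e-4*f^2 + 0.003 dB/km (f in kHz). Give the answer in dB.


851.19 dB


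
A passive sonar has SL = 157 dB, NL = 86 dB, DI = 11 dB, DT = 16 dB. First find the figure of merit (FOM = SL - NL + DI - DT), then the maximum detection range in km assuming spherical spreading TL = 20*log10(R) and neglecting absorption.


Step 1: FOM = SL - NL + DI - DT = 157 - 86 + 11 - 16 = 66 dB
Step 2: at max range FOM = TL = 20*log10(R), so R = 10^(66/20) = 1995.26 m = 2.0 km

2.0 km


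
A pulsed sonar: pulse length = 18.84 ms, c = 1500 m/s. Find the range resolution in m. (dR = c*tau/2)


dR = c*tau/2 = 1500 * 18.84e-3 / 2 = 14.13

14.13 m


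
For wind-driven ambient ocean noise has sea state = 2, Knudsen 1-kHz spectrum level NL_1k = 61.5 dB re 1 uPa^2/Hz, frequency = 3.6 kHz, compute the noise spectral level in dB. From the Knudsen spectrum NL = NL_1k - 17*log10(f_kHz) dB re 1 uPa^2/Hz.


NL = NL_1k - 17*log10(f_kHz) = 61.5 - 17*log10(3.6) = 61.5 - (9.46) = 52.04

52.04 dB


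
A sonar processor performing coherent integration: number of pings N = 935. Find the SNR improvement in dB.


29.71 dB


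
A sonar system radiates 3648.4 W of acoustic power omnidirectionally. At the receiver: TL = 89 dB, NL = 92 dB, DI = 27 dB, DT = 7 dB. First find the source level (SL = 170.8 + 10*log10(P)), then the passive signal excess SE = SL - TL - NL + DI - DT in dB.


Step 1: SL = 170.8 + 10*log10(3648.4) = 206.42 dB
Step 2: SE = SL - TL - NL + DI - DT = 206.42 - 89 - 92 + 27 - 7 = 45.42

45.42 dB


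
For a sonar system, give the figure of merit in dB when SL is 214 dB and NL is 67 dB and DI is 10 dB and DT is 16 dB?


FOM = SL - NL + DI - DT = 214 - 67 + 10 - 16 = 141

141 dB


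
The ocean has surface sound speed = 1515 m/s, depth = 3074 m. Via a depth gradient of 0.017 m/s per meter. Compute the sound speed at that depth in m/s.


c = 1515 + 0.017 * 3074 = 1567.258

1567.258 m/s


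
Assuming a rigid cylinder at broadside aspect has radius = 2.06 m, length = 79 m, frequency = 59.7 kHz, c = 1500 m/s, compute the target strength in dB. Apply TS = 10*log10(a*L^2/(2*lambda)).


lambda = 1500/59700 = 0.02513 m
TS = 10*log10(2.06*79^2/(2*0.02513)) = 54.08

54.08 dB


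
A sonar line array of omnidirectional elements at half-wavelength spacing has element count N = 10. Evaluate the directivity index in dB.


10.0 dB


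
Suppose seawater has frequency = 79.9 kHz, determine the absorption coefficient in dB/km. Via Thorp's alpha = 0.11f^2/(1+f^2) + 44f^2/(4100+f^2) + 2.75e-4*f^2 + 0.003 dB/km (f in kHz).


28.661 dB/km


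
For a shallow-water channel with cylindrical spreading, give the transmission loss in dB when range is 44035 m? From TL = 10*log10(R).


TL = 10*log10(44035) = 46.44

46.44 dB


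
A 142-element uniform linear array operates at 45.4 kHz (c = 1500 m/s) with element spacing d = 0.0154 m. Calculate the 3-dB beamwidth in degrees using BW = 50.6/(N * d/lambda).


Step 1: lambda = 1500/45400 = 0.03304 m
Step 2: d/lambda = 0.0154/0.03304 = 0.4661
Step 3: BW = 50.6/(N * d/lambda) = 50.6/(142 * 0.4661) = 0.76

0.76 deg
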